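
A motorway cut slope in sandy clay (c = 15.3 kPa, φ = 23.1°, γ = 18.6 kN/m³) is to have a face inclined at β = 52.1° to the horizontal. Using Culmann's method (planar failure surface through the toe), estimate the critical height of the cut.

H_c = 19.05 m

Culmann's analysis gives the critical failure plane at α_cr = (β + φ)/2 = (52.1 + 23.1)/2 = 37.6°, and the critical height
H_c = (4c/γ) · sinβ cosφ / [1 − cos(β − φ)]
    = (4·15.3/18.6) · sin52.1°·cos23.1° / [1 − cos(29.0°)]
    = 3.290 · 0.7891·0.9198 / [1 − 0.8746]
    = 3.290 · 0.7258 / 0.1254
    = 19.05 m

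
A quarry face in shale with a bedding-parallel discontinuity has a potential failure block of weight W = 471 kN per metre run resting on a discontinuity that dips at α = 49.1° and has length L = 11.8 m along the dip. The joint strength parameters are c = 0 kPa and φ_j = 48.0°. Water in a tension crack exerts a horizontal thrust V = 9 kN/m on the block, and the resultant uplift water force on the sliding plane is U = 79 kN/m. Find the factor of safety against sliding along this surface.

FS = 0.68

Resolving the block weight along and normal to the plane and applying the Mohr–Coulomb strength on the joint:
N' = W cosα − U − V sinα = 471·cos49.1° − 79 − 9·sin49.1° = 222.6 kN/m
Driving force T = W sinα + V cosα = 471·sin49.1° + 9·cos49.1° = 361.9 kN/m
Resisting force R = c·L + N'·tanφ_j = 0·11.8 + 222.6·tan48.0° = 0.0 + 247.2 = 247.2 kN/m
FS = R / T = 247.2 / 361.9 = 0.683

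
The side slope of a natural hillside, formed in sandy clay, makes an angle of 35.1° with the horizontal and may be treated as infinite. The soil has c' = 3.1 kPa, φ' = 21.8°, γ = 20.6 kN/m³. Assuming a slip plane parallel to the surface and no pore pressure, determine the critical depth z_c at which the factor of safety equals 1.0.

Setting FS = 1.00 in FS = [c' + γz cos²β tanφ'] / [γz sinβ cosβ] and solving for z:
z = c' / [γ cosβ (FS·sinβ − cosβ·tanφ')]
  = 3.1 / [20.6·cos35.1°·(1.00·sin35.1° − cos35.1°·tan21.8°)]
  = 3.1 / [20.6·0.8181·(1.00·0.5750 − 0.8181·0.4000)]
  = 3.1 / 4.1759 = 0.742 m

z_c = 0.74 m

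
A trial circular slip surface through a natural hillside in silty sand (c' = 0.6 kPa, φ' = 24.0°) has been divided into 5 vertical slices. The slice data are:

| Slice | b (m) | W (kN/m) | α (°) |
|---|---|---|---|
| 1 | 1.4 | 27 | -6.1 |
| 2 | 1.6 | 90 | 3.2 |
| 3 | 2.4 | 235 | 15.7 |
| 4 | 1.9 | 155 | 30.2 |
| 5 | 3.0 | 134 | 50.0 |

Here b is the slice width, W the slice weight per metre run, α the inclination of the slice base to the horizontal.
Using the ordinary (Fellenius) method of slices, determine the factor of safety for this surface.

FS = 1.05

Ordinary method of slices: FS = Σ[c'·Δl_i + (W_i cosα_i)·tanφ'] / Σ W_i sinα_i, with Δl_i = b_i / cosα_i.
Slice 1: Δl = 1.4/cos(-6.1°) = 1.408 m; N'_1 = 27·cos(-6.1°) = 26.8; c'Δl = 0.84; W sinα = -2.9
Slice 2: Δl = 1.6/cos3.2° = 1.602 m; N'_2 = 90·cos3.2° = 89.9; c'Δl = 0.96; W sinα = 5.0
Slice 3: Δl = 2.4/cos15.7° = 2.493 m; N'_3 = 235·cos15.7° = 226.2; c'Δl = 1.50; W sinα = 63.6
Slice 4: Δl = 1.9/cos30.2° = 2.198 m; N'_4 = 155·cos30.2° = 134.0; c'Δl = 1.32; W sinα = 78.0
Slice 5: Δl = 3.0/cos50.0° = 4.667 m; N'_5 = 134·cos50.0° = 86.1; c'Δl = 2.80; W sinα = 102.6
Σc'Δl = 7.4 kN/m; ΣN' = 563.0 kN/m; ΣW sinα = 246.4 kN/m
Resisting = 7.4 + 563.0·tan24.0° = 7.4 + 250.7 = 258.1 kN/m
FS = 258.1 / 246.4 = 1.048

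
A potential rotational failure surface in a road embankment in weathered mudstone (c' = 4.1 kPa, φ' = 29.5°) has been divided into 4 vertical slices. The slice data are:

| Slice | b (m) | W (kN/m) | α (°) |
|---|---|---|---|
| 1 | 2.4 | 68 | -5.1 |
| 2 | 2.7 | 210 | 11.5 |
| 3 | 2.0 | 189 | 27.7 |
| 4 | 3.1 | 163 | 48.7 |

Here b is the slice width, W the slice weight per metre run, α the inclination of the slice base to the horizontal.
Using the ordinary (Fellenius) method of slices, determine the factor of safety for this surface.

FS = 1.46

Ordinary method of slices: FS = Σ[c'·Δl_i + (W_i cosα_i)·tanφ'] / Σ W_i sinα_i, with Δl_i = b_i / cosα_i.
Slice 1: Δl = 2.4/cos(-5.1°) = 2.410 m; N'_1 = 68·cos(-5.1°) = 67.7; c'Δl = 9.88; W sinα = -6.0
Slice 2: Δl = 2.7/cos11.5° = 2.755 m; N'_2 = 210·cos11.5° = 205.8; c'Δl = 11.30; W sinα = 41.9
Slice 3: Δl = 2.0/cos27.7° = 2.259 m; N'_3 = 189·cos27.7° = 167.3; c'Δl = 9.26; W sinα = 87.9
Slice 4: Δl = 3.1/cos48.7° = 4.697 m; N'_4 = 163·cos48.7° = 107.6; c'Δl = 19.26; W sinα = 122.5
Σc'Δl = 49.7 kN/m; ΣN' = 548.4 kN/m; ΣW sinα = 246.1 kN/m
Resisting = 49.7 + 548.4·tan29.5° = 49.7 + 310.3 = 360.0 kN/m
FS = 360.0 / 246.1 = 1.463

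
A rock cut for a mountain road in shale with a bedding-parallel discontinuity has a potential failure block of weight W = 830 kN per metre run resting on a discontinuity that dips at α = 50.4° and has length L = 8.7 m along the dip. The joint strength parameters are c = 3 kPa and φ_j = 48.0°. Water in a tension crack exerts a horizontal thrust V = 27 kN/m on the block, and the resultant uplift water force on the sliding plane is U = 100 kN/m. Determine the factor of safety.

FS = 0.73

Resolving the block weight along and normal to the plane and applying the Mohr–Coulomb strength on the joint:
N' = W cosα − U − V sinα = 830·cos50.4° − 100 − 27·sin50.4° = 408.3 kN/m
Driving force T = W sinα + V cosα = 830·sin50.4° + 27·cos50.4° = 656.7 kN/m
Resisting force R = c·L + N'·tanφ_j = 3·8.7 + 408.3·tan48.0° = 26.1 + 453.4 = 479.5 kN/m
FS = R / T = 479.5 / 656.7 = 0.730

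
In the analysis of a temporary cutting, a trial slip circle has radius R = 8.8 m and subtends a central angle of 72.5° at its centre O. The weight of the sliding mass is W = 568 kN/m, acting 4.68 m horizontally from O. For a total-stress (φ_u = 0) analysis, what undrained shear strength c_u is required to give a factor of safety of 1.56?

FS = c_u·L_a·R / (W·d), so c_u = FS·W·d / (L_a·R).
Arc length L_a = R·θ = 8.8·(72.5°·π/180) = 8.8·1.2654 = 11.14 m
c_u = 1.56·568·4.68 / (11.14·8.8) = 4146.9 / 97.99 = 42.32 kPa

c_u = 42.3 kPa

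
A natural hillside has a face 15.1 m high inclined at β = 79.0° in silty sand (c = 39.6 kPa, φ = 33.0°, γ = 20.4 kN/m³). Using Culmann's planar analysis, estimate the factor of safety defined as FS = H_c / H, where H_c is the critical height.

FS = 1.39

H_c = (4c/γ) · sinβ cosφ / [1 − cos(β − φ)]
    = (4·39.6/20.4) · sin79.0°·cos33.0° / [1 − cos46.0°]
    = 7.765 · 0.8233 / 0.3053 = 20.94 m
FS = H_c / H = 20.94 / 15.1 = 1.386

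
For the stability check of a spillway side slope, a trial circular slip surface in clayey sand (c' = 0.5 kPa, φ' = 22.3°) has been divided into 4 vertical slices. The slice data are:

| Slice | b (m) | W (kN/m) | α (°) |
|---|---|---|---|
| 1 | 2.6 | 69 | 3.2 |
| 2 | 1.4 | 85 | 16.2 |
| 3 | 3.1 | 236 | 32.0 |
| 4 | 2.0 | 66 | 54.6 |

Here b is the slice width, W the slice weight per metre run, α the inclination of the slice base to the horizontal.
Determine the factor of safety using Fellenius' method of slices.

FS = 0.80

Ordinary method of slices: FS = Σ[c'·Δl_i + (W_i cosα_i)·tanφ'] / Σ W_i sinα_i, with Δl_i = b_i / cosα_i.
Slice 1: Δl = 2.6/cos3.2° = 2.604 m; N'_1 = 69·cos3.2° = 68.9; c'Δl = 1.30; W sinα = 3.9
Slice 2: Δl = 1.4/cos16.2° = 1.458 m; N'_2 = 85·cos16.2° = 81.6; c'Δl = 0.73; W sinα = 23.7
Slice 3: Δl = 3.1/cos32.0° = 3.655 m; N'_3 = 236·cos32.0° = 200.1; c'Δl = 1.83; W sinα = 125.1
Slice 4: Δl = 2.0/cos54.6° = 3.453 m; N'_4 = 66·cos54.6° = 38.2; c'Δl = 1.73; W sinα = 53.8
Σc'Δl = 5.6 kN/m; ΣN' = 388.9 kN/m; ΣW sinα = 206.4 kN/m
Resisting = 5.6 + 388.9·tan22.3° = 5.6 + 159.5 = 165.1 kN/m
FS = 165.1 / 206.4 = 0.800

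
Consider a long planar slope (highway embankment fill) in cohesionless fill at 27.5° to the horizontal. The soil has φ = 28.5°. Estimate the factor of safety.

For a dry cohesionless infinite slope the factor of safety is FS = tanφ / tanβ.
FS = tan28.5° / tan27.5° = 0.5430 / 0.5206 = 1.043

FS = 1.04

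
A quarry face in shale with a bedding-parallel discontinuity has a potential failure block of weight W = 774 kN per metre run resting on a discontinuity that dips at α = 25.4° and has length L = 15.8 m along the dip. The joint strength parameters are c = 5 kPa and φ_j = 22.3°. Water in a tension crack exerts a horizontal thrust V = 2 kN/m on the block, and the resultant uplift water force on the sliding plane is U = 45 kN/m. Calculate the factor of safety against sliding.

FS = 1.04

Resolving the block weight along and normal to the plane and applying the Mohr–Coulomb strength on the joint:
N' = W cosα − U − V sinα = 774·cos25.4° − 45 − 2·sin25.4° = 653.3 kN/m
Driving force T = W sinα + V cosα = 774·sin25.4° + 2·cos25.4° = 333.8 kN/m
Resisting force R = c·L + N'·tanφ_j = 5·15.8 + 653.3·tan22.3° = 79.0 + 267.9 = 346.9 kN/m
FS = R / T = 346.9 / 333.8 = 1.039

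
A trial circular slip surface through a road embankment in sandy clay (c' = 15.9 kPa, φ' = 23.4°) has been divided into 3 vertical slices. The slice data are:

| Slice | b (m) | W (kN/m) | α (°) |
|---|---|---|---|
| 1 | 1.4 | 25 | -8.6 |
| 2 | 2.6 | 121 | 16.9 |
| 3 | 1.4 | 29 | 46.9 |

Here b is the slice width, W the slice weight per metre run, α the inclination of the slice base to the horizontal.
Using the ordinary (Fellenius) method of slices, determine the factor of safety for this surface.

Ordinary method of slices: FS = Σ[c'·Δl_i + (W_i cosα_i)·tanφ'] / Σ W_i sinα_i, with Δl_i = b_i / cosα_i.
Slice 1: Δl = 1.4/cos(-8.6°) = 1.416 m; N'_1 = 25·cos(-8.6°) = 24.7; c'Δl = 22.51; W sinα = -3.7
Slice 2: Δl = 2.6/cos16.9° = 2.717 m; N'_2 = 121·cos16.9° = 115.8; c'Δl = 43.21; W sinα = 35.2
Slice 3: Δl = 1.4/cos46.9° = 2.049 m; N'_3 = 29·cos46.9° = 19.8; c'Δl = 32.58; W sinα = 21.2
Σc'Δl = 98.3 kN/m; ΣN' = 160.3 kN/m; ΣW sinα = 52.6 kN/m
Resisting = 98.3 + 160.3·tan23.4° = 98.3 + 69.4 = 167.7 kN/m
FS = 167.7 / 52.6 = 3.187

FS = 3.19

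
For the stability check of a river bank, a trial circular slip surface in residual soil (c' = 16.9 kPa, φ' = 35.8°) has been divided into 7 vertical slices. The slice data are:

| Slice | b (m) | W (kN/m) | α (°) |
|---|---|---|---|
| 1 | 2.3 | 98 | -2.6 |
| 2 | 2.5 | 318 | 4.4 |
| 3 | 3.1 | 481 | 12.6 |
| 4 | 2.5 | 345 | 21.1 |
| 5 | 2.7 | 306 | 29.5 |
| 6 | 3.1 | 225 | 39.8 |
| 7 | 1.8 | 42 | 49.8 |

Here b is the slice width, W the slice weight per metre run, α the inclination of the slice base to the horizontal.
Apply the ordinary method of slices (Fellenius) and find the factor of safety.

Ordinary method of slices: FS = Σ[c'·Δl_i + (W_i cosα_i)·tanφ'] / Σ W_i sinα_i, with Δl_i = b_i / cosα_i.
Slice 1: Δl = 2.3/cos(-2.6°) = 2.302 m; N'_1 = 98·cos(-2.6°) = 97.9; c'Δl = 38.91; W sinα = -4.4
Slice 2: Δl = 2.5/cos4.4° = 2.507 m; N'_2 = 318·cos4.4° = 317.1; c'Δl = 42.37; W sinα = 24.4
Slice 3: Δl = 3.1/cos12.6° = 3.177 m; N'_3 = 481·cos12.6° = 469.4; c'Δl = 53.68; W sinα = 104.9
Slice 4: Δl = 2.5/cos21.1° = 2.680 m; N'_4 = 345·cos21.1° = 321.9; c'Δl = 45.29; W sinα = 124.2
Slice 5: Δl = 2.7/cos29.5° = 3.102 m; N'_5 = 306·cos29.5° = 266.3; c'Δl = 52.43; W sinα = 150.7
Slice 6: Δl = 3.1/cos39.8° = 4.035 m; N'_6 = 225·cos39.8° = 172.9; c'Δl = 68.19; W sinα = 144.0
Slice 7: Δl = 1.8/cos49.8° = 2.789 m; N'_7 = 42·cos49.8° = 27.1; c'Δl = 47.13; W sinα = 32.1
Σc'Δl = 348.0 kN/m; ΣN' = 1672.5 kN/m; ΣW sinα = 575.9 kN/m
Resisting = 348.0 + 1672.5·tan35.8° = 348.0 + 1206.3 = 1554.3 kN/m
FS = 1554.3 / 575.9 = 2.699

FS = 2.70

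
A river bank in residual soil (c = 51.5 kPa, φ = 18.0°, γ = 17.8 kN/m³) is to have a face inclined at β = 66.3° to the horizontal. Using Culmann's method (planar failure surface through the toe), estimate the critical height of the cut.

Culmann's analysis gives the critical failure plane at α_cr = (β + φ)/2 = (66.3 + 18.0)/2 = 42.1°, and the critical height
H_c = (4c/γ) · sinβ cosφ / [1 − cos(β − φ)]
    = (4·51.5/17.8) · sin66.3°·cos18.0° / [1 − cos(48.3°)]
    = 11.573 · 0.9157·0.9511 / [1 − 0.6652]
    = 11.573 · 0.8708 / 0.3348
    = 30.11 m

H_c = 30.11 m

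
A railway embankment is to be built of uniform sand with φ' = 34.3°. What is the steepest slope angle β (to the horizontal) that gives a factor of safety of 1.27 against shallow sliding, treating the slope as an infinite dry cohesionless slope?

β = 28.2°

For an infinite dry cohesionless slope FS = tanφ'/tanβ, so tanβ = tanφ' / FS.
tanβ = tan34.3° / 1.27 = 0.6822 / 1.27 = 0.5371
β = arctan(0.5371) = 28.24°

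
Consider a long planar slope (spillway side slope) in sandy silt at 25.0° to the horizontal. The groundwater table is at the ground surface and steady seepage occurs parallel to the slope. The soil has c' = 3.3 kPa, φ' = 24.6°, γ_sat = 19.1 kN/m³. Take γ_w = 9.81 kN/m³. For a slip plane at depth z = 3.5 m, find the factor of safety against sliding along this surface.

FS = 0.61

With seepage parallel to the slope and the water table at the surface, the effective normal stress on the slip plane uses the buoyant unit weight γ' = γ_sat − γ_w while the driving shear stress uses γ_sat:
FS = [c' + γ' z cos²β tanφ'] / [γ_sat z sinβ cosβ]
γ' = 19.1 − 9.81 = 9.29 kN/m³
Numerator = 3.3 + 9.29·3.5·cos²25.0°·tan24.6° = 3.3 + 9.29·3.5·0.8214·0.4578 = 15.528 kPa
Denominator = 19.1·3.5·sin25.0°·cos25.0° = 19.1·3.5·0.4226·0.9063 = 25.605 kPa
FS = 15.528 / 25.605 = 0.606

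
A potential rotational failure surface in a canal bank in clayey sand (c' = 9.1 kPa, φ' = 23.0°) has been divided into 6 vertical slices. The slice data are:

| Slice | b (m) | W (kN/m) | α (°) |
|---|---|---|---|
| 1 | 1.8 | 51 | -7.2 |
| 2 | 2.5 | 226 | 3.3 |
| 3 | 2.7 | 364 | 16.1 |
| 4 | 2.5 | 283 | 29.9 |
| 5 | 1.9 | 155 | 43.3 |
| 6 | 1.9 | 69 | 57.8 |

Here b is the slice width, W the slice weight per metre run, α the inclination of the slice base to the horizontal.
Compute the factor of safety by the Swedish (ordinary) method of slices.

Ordinary method of slices: FS = Σ[c'·Δl_i + (W_i cosα_i)·tanφ'] / Σ W_i sinα_i, with Δl_i = b_i / cosα_i.
Slice 1: Δl = 1.8/cos(-7.2°) = 1.814 m; N'_1 = 51·cos(-7.2°) = 50.6; c'Δl = 16.51; W sinα = -6.4
Slice 2: Δl = 2.5/cos3.3° = 2.504 m; N'_2 = 226·cos3.3° = 225.6; c'Δl = 22.79; W sinα = 13.0
Slice 3: Δl = 2.7/cos16.1° = 2.810 m; N'_3 = 364·cos16.1° = 349.7; c'Δl = 25.57; W sinα = 100.9
Slice 4: Δl = 2.5/cos29.9° = 2.884 m; N'_4 = 283·cos29.9° = 245.3; c'Δl = 26.24; W sinα = 141.1
Slice 5: Δl = 1.9/cos43.3° = 2.611 m; N'_5 = 155·cos43.3° = 112.8; c'Δl = 23.76; W sinα = 106.3
Slice 6: Δl = 1.9/cos57.8° = 3.566 m; N'_6 = 69·cos57.8° = 36.8; c'Δl = 32.45; W sinα = 58.4
Σc'Δl = 147.3 kN/m; ΣN' = 1020.9 kN/m; ΣW sinα = 413.3 kN/m
Resisting = 147.3 + 1020.9·tan23.0° = 147.3 + 433.3 = 580.6 kN/m
FS = 580.6 / 413.3 = 1.405

FS = 1.40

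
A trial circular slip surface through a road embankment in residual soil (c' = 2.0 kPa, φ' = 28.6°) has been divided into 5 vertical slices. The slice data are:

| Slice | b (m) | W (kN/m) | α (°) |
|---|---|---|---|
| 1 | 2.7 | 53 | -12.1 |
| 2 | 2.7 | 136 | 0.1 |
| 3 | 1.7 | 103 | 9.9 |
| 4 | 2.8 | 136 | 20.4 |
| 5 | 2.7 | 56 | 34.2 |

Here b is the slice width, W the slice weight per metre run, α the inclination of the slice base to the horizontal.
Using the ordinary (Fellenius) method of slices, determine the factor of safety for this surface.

Ordinary method of slices: FS = Σ[c'·Δl_i + (W_i cosα_i)·tanφ'] / Σ W_i sinα_i, with Δl_i = b_i / cosα_i.
Slice 1: Δl = 2.7/cos(-12.1°) = 2.761 m; N'_1 = 53·cos(-12.1°) = 51.8; c'Δl = 5.52; W sinα = -11.1
Slice 2: Δl = 2.7/cos0.1° = 2.700 m; N'_2 = 136·cos0.1° = 136.0; c'Δl = 5.40; W sinα = 0.2
Slice 3: Δl = 1.7/cos9.9° = 1.726 m; N'_3 = 103·cos9.9° = 101.5; c'Δl = 3.45; W sinα = 17.7
Slice 4: Δl = 2.8/cos20.4° = 2.987 m; N'_4 = 136·cos20.4° = 127.5; c'Δl = 5.97; W sinα = 47.4
Slice 5: Δl = 2.7/cos34.2° = 3.264 m; N'_5 = 56·cos34.2° = 46.3; c'Δl = 6.53; W sinα = 31.5
Σc'Δl = 26.9 kN/m; ΣN' = 463.1 kN/m; ΣW sinα = 85.7 kN/m
Resisting = 26.9 + 463.1·tan28.6° = 26.9 + 252.5 = 279.4 kN/m
FS = 279.4 / 85.7 = 3.259

FS = 3.26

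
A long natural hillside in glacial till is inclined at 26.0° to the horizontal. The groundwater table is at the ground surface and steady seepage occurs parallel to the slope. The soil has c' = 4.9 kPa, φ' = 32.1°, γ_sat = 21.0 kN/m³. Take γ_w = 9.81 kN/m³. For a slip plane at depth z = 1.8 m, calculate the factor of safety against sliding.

With seepage parallel to the slope and the water table at the surface, the effective normal stress on the slip plane uses the buoyant unit weight γ' = γ_sat − γ_w while the driving shear stress uses γ_sat:
FS = [c' + γ' z cos²β tanφ'] / [γ_sat z sinβ cosβ]
γ' = 21.0 − 9.81 = 11.19 kN/m³
Numerator = 4.9 + 11.19·1.8·cos²26.0°·tan32.1° = 4.9 + 11.19·1.8·0.8078·0.6273 = 15.107 kPa
Denominator = 21.0·1.8·sin26.0°·cos26.0° = 21.0·1.8·0.4384·0.8988 = 14.893 kPa
FS = 15.107 / 14.893 = 1.014

FS = 1.01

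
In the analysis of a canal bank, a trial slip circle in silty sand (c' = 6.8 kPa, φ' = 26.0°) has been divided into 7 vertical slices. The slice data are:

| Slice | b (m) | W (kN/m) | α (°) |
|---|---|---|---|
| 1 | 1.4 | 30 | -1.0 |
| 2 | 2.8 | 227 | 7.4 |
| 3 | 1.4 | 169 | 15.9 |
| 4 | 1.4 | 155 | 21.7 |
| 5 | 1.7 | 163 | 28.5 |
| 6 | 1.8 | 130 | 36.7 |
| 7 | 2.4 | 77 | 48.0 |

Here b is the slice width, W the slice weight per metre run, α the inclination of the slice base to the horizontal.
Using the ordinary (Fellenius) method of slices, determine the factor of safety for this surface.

FS = 1.51

Ordinary method of slices: FS = Σ[c'·Δl_i + (W_i cosα_i)·tanφ'] / Σ W_i sinα_i, with Δl_i = b_i / cosα_i.
Slice 1: Δl = 1.4/cos(-1.0°) = 1.400 m; N'_1 = 30·cos(-1.0°) = 30.0; c'Δl = 9.52; W sinα = -0.5
Slice 2: Δl = 2.8/cos7.4° = 2.824 m; N'_2 = 227·cos7.4° = 225.1; c'Δl = 19.20; W sinα = 29.2
Slice 3: Δl = 1.4/cos15.9° = 1.456 m; N'_3 = 169·cos15.9° = 162.5; c'Δl = 9.90; W sinα = 46.3
Slice 4: Δl = 1.4/cos21.7° = 1.507 m; N'_4 = 155·cos21.7° = 144.0; c'Δl = 10.25; W sinα = 57.3
Slice 5: Δl = 1.7/cos28.5° = 1.934 m; N'_5 = 163·cos28.5° = 143.2; c'Δl = 13.15; W sinα = 77.8
Slice 6: Δl = 1.8/cos36.7° = 2.245 m; N'_6 = 130·cos36.7° = 104.2; c'Δl = 15.27; W sinα = 77.7
Slice 7: Δl = 2.4/cos48.0° = 3.587 m; N'_7 = 77·cos48.0° = 51.5; c'Δl = 24.39; W sinα = 57.2
Σc'Δl = 101.7 kN/m; ΣN' = 860.7 kN/m; ΣW sinα = 345.0 kN/m
Resisting = 101.7 + 860.7·tan26.0° = 101.7 + 419.8 = 521.4 kN/m
FS = 521.4 / 345.0 = 1.511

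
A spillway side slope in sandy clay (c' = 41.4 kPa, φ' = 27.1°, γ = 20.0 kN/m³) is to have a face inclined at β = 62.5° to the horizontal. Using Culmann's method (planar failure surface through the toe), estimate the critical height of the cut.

H_c = 35.37 m

Culmann's analysis gives the critical failure plane at α_cr = (β + φ')/2 = (62.5 + 27.1)/2 = 44.8°, and the critical height
H_c = (4c'/γ) · sinβ cosφ' / [1 − cos(β − φ')]
    = (4·41.4/20.0) · sin62.5°·cos27.1° / [1 − cos(35.4°)]
    = 8.280 · 0.8870·0.8902 / [1 − 0.8151]
    = 8.280 · 0.7896 / 0.1849
    = 35.37 m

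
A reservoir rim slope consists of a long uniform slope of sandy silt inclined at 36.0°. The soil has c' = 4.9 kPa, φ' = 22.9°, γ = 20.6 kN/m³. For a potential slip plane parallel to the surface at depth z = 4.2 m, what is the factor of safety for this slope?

FS = 0.70

For an infinite slope with a slip plane parallel to the surface (no pore pressure): FS = [c' + γz cos²β tanφ'] / [γz sinβ cosβ].
γz = 20.6·4.2 = 86.52 kN/m²
Numerator = 4.9 + 86.52·cos²36.0°·tan22.9° = 4.9 + 86.52·0.6545·0.4224 = 28.821 kPa
Denominator = 86.52·sin36.0°·cos36.0° = 86.52·0.5878·0.8090 = 41.143 kPa
FS = 28.821 / 41.143 = 0.701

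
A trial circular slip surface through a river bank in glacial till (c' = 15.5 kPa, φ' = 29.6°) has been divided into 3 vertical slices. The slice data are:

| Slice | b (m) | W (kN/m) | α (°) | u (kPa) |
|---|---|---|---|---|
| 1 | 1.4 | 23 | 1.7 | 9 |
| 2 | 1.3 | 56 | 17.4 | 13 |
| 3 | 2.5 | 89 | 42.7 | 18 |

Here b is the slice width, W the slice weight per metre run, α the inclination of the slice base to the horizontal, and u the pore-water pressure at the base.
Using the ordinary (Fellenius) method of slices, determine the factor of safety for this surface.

Ordinary method of slices: FS = Σ[c'·Δl_i + (W_i cosα_i − u_i·Δl_i)·tanφ'] / Σ W_i sinα_i, with Δl_i = b_i / cosα_i.
Slice 1: Δl = 1.4/cos1.7° = 1.401 m; N'_1 = 23·cos1.7° − 9·1.401 = 10.4; c'Δl = 21.71; W sinα = 0.7
Slice 2: Δl = 1.3/cos17.4° = 1.362 m; N'_2 = 56·cos17.4° − 13·1.362 = 35.7; c'Δl = 21.12; W sinα = 16.7
Slice 3: Δl = 2.5/cos42.7° = 3.402 m; N'_3 = 89·cos42.7° − 18·3.402 = 4.2; c'Δl = 52.73; W sinα = 60.4
Σc'Δl = 95.6 kN/m; ΣN' = 50.3 kN/m; ΣW sinα = 77.8 kN/m
Resisting = 95.6 + 50.3·tan29.6° = 95.6 + 28.6 = 124.1 kN/m
FS = 124.1 / 77.8 = 1.596

FS = 1.60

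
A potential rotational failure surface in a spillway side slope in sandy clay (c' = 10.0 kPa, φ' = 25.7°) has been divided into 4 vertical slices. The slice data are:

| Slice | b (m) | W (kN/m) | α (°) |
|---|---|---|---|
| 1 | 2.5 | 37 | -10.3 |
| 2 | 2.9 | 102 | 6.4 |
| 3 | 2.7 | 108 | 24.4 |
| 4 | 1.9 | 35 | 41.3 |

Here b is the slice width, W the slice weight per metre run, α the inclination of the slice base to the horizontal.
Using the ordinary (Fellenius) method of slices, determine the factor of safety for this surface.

FS = 3.25

Ordinary method of slices: FS = Σ[c'·Δl_i + (W_i cosα_i)·tanφ'] / Σ W_i sinα_i, with Δl_i = b_i / cosα_i.
Slice 1: Δl = 2.5/cos(-10.3°) = 2.541 m; N'_1 = 37·cos(-10.3°) = 36.4; c'Δl = 25.41; W sinα = -6.6
Slice 2: Δl = 2.9/cos6.4° = 2.918 m; N'_2 = 102·cos6.4° = 101.4; c'Δl = 29.18; W sinα = 11.4
Slice 3: Δl = 2.7/cos24.4° = 2.965 m; N'_3 = 108·cos24.4° = 98.4; c'Δl = 29.65; W sinα = 44.6
Slice 4: Δl = 1.9/cos41.3° = 2.529 m; N'_4 = 35·cos41.3° = 26.3; c'Δl = 25.29; W sinα = 23.1
Σc'Δl = 109.5 kN/m; ΣN' = 262.4 kN/m; ΣW sinα = 72.5 kN/m
Resisting = 109.5 + 262.4·tan25.7° = 109.5 + 126.3 = 235.8 kN/m
FS = 235.8 / 72.5 = 3.254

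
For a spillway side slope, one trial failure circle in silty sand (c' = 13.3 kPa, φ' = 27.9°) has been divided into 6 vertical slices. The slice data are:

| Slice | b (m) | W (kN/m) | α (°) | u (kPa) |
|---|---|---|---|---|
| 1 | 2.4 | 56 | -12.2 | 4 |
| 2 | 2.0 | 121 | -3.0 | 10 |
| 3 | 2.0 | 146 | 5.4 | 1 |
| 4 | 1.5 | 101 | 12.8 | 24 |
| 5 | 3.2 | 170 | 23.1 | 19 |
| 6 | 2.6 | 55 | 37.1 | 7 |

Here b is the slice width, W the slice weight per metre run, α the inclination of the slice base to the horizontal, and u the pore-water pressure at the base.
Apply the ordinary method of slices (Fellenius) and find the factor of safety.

FS = 3.74

Ordinary method of slices: FS = Σ[c'·Δl_i + (W_i cosα_i − u_i·Δl_i)·tanφ'] / Σ W_i sinα_i, with Δl_i = b_i / cosα_i.
Slice 1: Δl = 2.4/cos(-12.2°) = 2.455 m; N'_1 = 56·cos(-12.2°) − 4·2.455 = 44.9; c'Δl = 32.66; W sinα = -11.8
Slice 2: Δl = 2.0/cos(-3.0°) = 2.003 m; N'_2 = 121·cos(-3.0°) − 10·2.003 = 100.8; c'Δl = 26.64; W sinα = -6.3
Slice 3: Δl = 2.0/cos5.4° = 2.009 m; N'_3 = 146·cos5.4° − 1·2.009 = 143.3; c'Δl = 26.72; W sinα = 13.7
Slice 4: Δl = 1.5/cos12.8° = 1.538 m; N'_4 = 101·cos12.8° − 24·1.538 = 61.6; c'Δl = 20.46; W sinα = 22.4
Slice 5: Δl = 3.2/cos23.1° = 3.479 m; N'_5 = 170·cos23.1° − 19·3.479 = 90.3; c'Δl = 46.27; W sinα = 66.7
Slice 6: Δl = 2.6/cos37.1° = 3.260 m; N'_6 = 55·cos37.1° − 7·3.260 = 21.0; c'Δl = 43.36; W sinα = 33.2
Σc'Δl = 196.1 kN/m; ΣN' = 462.0 kN/m; ΣW sinα = 117.8 kN/m
Resisting = 196.1 + 462.0·tan27.9° = 196.1 + 244.6 = 440.7 kN/m
FS = 440.7 / 117.8 = 3.740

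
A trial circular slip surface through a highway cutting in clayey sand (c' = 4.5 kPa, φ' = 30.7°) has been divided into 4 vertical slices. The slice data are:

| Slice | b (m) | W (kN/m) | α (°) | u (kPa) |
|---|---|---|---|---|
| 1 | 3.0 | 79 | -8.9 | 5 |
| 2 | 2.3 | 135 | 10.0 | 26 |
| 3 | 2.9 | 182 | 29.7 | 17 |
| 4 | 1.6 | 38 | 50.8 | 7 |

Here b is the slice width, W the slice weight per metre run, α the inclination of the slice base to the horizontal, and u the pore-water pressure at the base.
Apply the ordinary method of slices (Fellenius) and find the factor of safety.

FS = 1.49

Ordinary method of slices: FS = Σ[c'·Δl_i + (W_i cosα_i − u_i·Δl_i)·tanφ'] / Σ W_i sinα_i, with Δl_i = b_i / cosα_i.
Slice 1: Δl = 3.0/cos(-8.9°) = 3.037 m; N'_1 = 79·cos(-8.9°) − 5·3.037 = 62.9; c'Δl = 13.66; W sinα = -12.2
Slice 2: Δl = 2.3/cos10.0° = 2.335 m; N'_2 = 135·cos10.0° − 26·2.335 = 72.2; c'Δl = 10.51; W sinα = 23.4
Slice 3: Δl = 2.9/cos29.7° = 3.339 m; N'_3 = 182·cos29.7° − 17·3.339 = 101.3; c'Δl = 15.02; W sinα = 90.2
Slice 4: Δl = 1.6/cos50.8° = 2.532 m; N'_4 = 38·cos50.8° − 7·2.532 = 6.3; c'Δl = 11.39; W sinα = 29.4
Σc'Δl = 50.6 kN/m; ΣN' = 242.7 kN/m; ΣW sinα = 130.8 kN/m
Resisting = 50.6 + 242.7·tan30.7° = 50.6 + 144.1 = 194.7 kN/m
FS = 194.7 / 130.8 = 1.488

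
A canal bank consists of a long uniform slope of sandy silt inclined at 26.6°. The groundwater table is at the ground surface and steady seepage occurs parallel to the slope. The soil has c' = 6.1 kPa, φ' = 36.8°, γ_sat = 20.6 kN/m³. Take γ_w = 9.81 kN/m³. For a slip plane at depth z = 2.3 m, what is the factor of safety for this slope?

With seepage parallel to the slope and the water table at the surface, the effective normal stress on the slip plane uses the buoyant unit weight γ' = γ_sat − γ_w while the driving shear stress uses γ_sat:
FS = [c' + γ' z cos²β tanφ'] / [γ_sat z sinβ cosβ]
γ' = 20.6 − 9.81 = 10.79 kN/m³
Numerator = 6.1 + 10.79·2.3·cos²26.6°·tan36.8° = 6.1 + 10.79·2.3·0.7995·0.7481 = 20.943 kPa
Denominator = 20.6·2.3·sin26.6°·cos26.6° = 20.6·2.3·0.4478·0.8942 = 18.969 kPa
FS = 20.943 / 18.969 = 1.104

FS = 1.10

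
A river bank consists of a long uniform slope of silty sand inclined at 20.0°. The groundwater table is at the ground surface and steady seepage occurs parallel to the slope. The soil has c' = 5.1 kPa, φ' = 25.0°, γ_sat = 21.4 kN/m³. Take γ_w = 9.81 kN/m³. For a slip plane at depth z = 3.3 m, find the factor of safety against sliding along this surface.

With seepage parallel to the slope and the water table at the surface, the effective normal stress on the slip plane uses the buoyant unit weight γ' = γ_sat − γ_w while the driving shear stress uses γ_sat:
FS = [c' + γ' z cos²β tanφ'] / [γ_sat z sinβ cosβ]
γ' = 21.4 − 9.81 = 11.59 kN/m³
Numerator = 5.1 + 11.59·3.3·cos²20.0°·tan25.0° = 5.1 + 11.59·3.3·0.8830·0.4663 = 20.849 kPa
Denominator = 21.4·3.3·sin20.0°·cos20.0° = 21.4·3.3·0.3420·0.9397 = 22.697 kPa
FS = 20.849 / 22.697 = 0.919

FS = 0.92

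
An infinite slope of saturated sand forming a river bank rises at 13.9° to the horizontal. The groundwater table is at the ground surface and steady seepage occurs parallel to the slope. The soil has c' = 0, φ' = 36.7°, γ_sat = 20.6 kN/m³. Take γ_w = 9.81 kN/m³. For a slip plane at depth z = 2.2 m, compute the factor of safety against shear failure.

FS = 1.58

With seepage parallel to the slope and the water table at the surface, the effective normal stress on the slip plane uses the buoyant unit weight γ' = γ_sat − γ_w while the driving shear stress uses γ_sat:
FS = [c' + γ' z cos²β tanφ'] / [γ_sat z sinβ cosβ]
(For c' = 0 this reduces to FS = (γ'/γ_sat)·tanφ'/tanβ.)
γ' = 20.6 − 9.81 = 10.79 kN/m³
Numerator = 0.0 + 10.79·2.2·cos²13.9°·tan36.7° = 0.0 + 10.79·2.2·0.9423·0.7454 = 16.673 kPa
Denominator = 20.6·2.2·sin13.9°·cos13.9° = 20.6·2.2·0.2402·0.9707 = 10.568 kPa
FS = 16.673 / 10.568 = 1.578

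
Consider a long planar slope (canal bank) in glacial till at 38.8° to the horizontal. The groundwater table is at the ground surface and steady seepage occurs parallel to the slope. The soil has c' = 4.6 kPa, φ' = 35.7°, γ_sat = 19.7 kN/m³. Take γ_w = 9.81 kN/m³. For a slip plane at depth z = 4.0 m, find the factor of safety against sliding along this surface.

With seepage parallel to the slope and the water table at the surface, the effective normal stress on the slip plane uses the buoyant unit weight γ' = γ_sat − γ_w while the driving shear stress uses γ_sat:
FS = [c' + γ' z cos²β tanφ'] / [γ_sat z sinβ cosβ]
γ' = 19.7 − 9.81 = 9.89 kN/m³
Numerator = 4.6 + 9.89·4.0·cos²38.8°·tan35.7° = 4.6 + 9.89·4.0·0.6074·0.7186 = 21.865 kPa
Denominator = 19.7·4.0·sin38.8°·cos38.8° = 19.7·4.0·0.6266·0.7793 = 38.481 kPa
FS = 21.865 / 38.481 = 0.568

FS = 0.57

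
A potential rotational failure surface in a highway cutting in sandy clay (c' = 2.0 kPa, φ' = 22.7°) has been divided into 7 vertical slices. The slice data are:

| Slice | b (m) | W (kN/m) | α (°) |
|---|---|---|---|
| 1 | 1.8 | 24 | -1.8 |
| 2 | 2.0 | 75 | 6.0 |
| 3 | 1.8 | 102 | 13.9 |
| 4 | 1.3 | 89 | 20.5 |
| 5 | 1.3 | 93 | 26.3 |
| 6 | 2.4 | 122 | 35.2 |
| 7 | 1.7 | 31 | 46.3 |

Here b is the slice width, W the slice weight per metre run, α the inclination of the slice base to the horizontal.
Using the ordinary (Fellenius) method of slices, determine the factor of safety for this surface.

Ordinary method of slices: FS = Σ[c'·Δl_i + (W_i cosα_i)·tanφ'] / Σ W_i sinα_i, with Δl_i = b_i / cosα_i.
Slice 1: Δl = 1.8/cos(-1.8°) = 1.801 m; N'_1 = 24·cos(-1.8°) = 24.0; c'Δl = 3.60; W sinα = -0.8
Slice 2: Δl = 2.0/cos6.0° = 2.011 m; N'_2 = 75·cos6.0° = 74.6; c'Δl = 4.02; W sinα = 7.8
Slice 3: Δl = 1.8/cos13.9° = 1.854 m; N'_3 = 102·cos13.9° = 99.0; c'Δl = 3.71; W sinα = 24.5
Slice 4: Δl = 1.3/cos20.5° = 1.388 m; N'_4 = 89·cos20.5° = 83.4; c'Δl = 2.78; W sinα = 31.2
Slice 5: Δl = 1.3/cos26.3° = 1.450 m; N'_5 = 93·cos26.3° = 83.4; c'Δl = 2.90; W sinα = 41.2
Slice 6: Δl = 2.4/cos35.2° = 2.937 m; N'_6 = 122·cos35.2° = 99.7; c'Δl = 5.87; W sinα = 70.3
Slice 7: Δl = 1.7/cos46.3° = 2.461 m; N'_7 = 31·cos46.3° = 21.4; c'Δl = 4.92; W sinα = 22.4
Σc'Δl = 27.8 kN/m; ΣN' = 485.4 kN/m; ΣW sinα = 196.7 kN/m
Resisting = 27.8 + 485.4·tan22.7° = 27.8 + 203.1 = 230.9 kN/m
FS = 230.9 / 196.7 = 1.174

FS = 1.17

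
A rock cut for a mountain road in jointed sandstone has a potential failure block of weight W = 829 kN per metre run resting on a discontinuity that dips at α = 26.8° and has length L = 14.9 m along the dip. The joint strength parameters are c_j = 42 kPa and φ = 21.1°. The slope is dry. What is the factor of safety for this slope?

Resolving the block weight along and normal to the plane and applying the Mohr–Coulomb strength on the joint:
N' = W cosα = 829·cos26.8° = 740.0 kN/m
Driving force T = W sinα = 829·sin26.8° = 373.8 kN/m
Resisting force R = c_j·L + N'·tanφ = 42·14.9 + 740.0·tan21.1° = 625.8 + 285.5 = 911.3 kN/m
FS = R / T = 911.3 / 373.8 = 2.438

FS = 2.44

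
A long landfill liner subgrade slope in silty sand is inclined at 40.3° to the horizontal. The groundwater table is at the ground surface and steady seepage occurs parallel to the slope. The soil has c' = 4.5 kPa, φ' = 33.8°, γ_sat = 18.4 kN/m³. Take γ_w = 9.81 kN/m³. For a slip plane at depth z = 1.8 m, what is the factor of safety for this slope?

With seepage parallel to the slope and the water table at the surface, the effective normal stress on the slip plane uses the buoyant unit weight γ' = γ_sat − γ_w while the driving shear stress uses γ_sat:
FS = [c' + γ' z cos²β tanφ'] / [γ_sat z sinβ cosβ]
γ' = 18.4 − 9.81 = 8.59 kN/m³
Numerator = 4.5 + 8.59·1.8·cos²40.3°·tan33.8° = 4.5 + 8.59·1.8·0.5817·0.6694 = 10.521 kPa
Denominator = 18.4·1.8·sin40.3°·cos40.3° = 18.4·1.8·0.6468·0.7627 = 16.338 kPa
FS = 10.521 / 16.338 = 0.644

FS = 0.64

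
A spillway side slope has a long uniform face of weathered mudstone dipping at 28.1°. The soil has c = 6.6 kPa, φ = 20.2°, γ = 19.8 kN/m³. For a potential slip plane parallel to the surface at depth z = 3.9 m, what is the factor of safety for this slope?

For an infinite slope with a slip plane parallel to the surface (no pore pressure): FS = [c + γz cos²β tanφ] / [γz sinβ cosβ].
γz = 19.8·3.9 = 77.22 kN/m²
Numerator = 6.6 + 77.22·cos²28.1°·tan20.2° = 6.6 + 77.22·0.7781·0.3679 = 28.708 kPa
Denominator = 77.22·sin28.1°·cos28.1° = 77.22·0.4710·0.8821 = 32.084 kPa
FS = 28.708 / 32.084 = 0.895

FS = 0.89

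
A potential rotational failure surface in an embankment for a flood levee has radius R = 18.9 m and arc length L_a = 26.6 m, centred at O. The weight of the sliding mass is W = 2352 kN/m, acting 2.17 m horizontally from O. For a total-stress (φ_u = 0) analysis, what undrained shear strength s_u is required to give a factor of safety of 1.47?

s_u = 14.9 kPa

FS = s_u·L_a·R / (W·d), so s_u = FS·W·d / (L_a·R).
s_u = 1.47·2352·2.17 / (26.60·18.9) = 7502.6 / 502.74 = 14.92 kPa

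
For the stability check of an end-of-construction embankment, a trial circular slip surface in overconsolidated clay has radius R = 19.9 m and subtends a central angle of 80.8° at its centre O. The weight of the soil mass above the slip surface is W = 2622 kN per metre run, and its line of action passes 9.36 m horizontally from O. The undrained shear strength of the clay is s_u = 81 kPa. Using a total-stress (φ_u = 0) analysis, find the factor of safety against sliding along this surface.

FS = 1.84

Taking moments about the centre O, the resisting moment is provided by the undrained shear strength acting along the arc:
Arc length L_a = R·θ = 19.9·(80.8°·π/180) = 19.9·1.4102 = 28.06 m
M_R = s_u·L_a·R = 81·28.06·19.9 = 45235.6 kN·m/m
M_D = W·d = 2622·9.36 = 24541.9 kN·m/m
FS = M_R / M_D = 45235.6 / 24541.9 = 1.843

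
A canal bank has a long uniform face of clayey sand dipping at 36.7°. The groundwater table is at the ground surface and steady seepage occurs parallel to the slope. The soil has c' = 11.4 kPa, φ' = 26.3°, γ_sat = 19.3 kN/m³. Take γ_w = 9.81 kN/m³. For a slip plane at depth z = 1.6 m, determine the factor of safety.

With seepage parallel to the slope and the water table at the surface, the effective normal stress on the slip plane uses the buoyant unit weight γ' = γ_sat − γ_w while the driving shear stress uses γ_sat:
FS = [c' + γ' z cos²β tanφ'] / [γ_sat z sinβ cosβ]
γ' = 19.3 − 9.81 = 9.49 kN/m³
Numerator = 11.4 + 9.49·1.6·cos²36.7°·tan26.3° = 11.4 + 9.49·1.6·0.6428·0.4942 = 16.224 kPa
Denominator = 19.3·1.6·sin36.7°·cos36.7° = 19.3·1.6·0.5976·0.8018 = 14.797 kPa
FS = 16.224 / 14.797 = 1.096

FS = 1.10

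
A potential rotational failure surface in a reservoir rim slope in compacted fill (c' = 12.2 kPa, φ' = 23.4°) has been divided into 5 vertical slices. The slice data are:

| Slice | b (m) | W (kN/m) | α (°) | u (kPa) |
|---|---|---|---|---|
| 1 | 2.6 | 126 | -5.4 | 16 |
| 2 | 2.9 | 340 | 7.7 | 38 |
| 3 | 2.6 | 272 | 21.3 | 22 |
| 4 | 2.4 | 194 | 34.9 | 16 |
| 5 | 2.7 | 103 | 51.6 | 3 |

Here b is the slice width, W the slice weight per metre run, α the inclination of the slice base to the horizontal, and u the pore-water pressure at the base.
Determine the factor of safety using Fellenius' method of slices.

FS = 1.47

Ordinary method of slices: FS = Σ[c'·Δl_i + (W_i cosα_i − u_i·Δl_i)·tanφ'] / Σ W_i sinα_i, with Δl_i = b_i / cosα_i.
Slice 1: Δl = 2.6/cos(-5.4°) = 2.612 m; N'_1 = 126·cos(-5.4°) − 16·2.612 = 83.7; c'Δl = 31.86; W sinα = -11.9
Slice 2: Δl = 2.9/cos7.7° = 2.926 m; N'_2 = 340·cos7.7° − 38·2.926 = 225.7; c'Δl = 35.70; W sinα = 45.6
Slice 3: Δl = 2.6/cos21.3° = 2.791 m; N'_3 = 272·cos21.3° − 22·2.791 = 192.0; c'Δl = 34.05; W sinα = 98.8
Slice 4: Δl = 2.4/cos34.9° = 2.926 m; N'_4 = 194·cos34.9° − 16·2.926 = 112.3; c'Δl = 35.70; W sinα = 111.0
Slice 5: Δl = 2.7/cos51.6° = 4.347 m; N'_5 = 103·cos51.6° − 3·4.347 = 50.9; c'Δl = 53.03; W sinα = 80.7
Σc'Δl = 190.3 kN/m; ΣN' = 664.6 kN/m; ΣW sinα = 324.2 kN/m
Resisting = 190.3 + 664.6·tan23.4° = 190.3 + 287.6 = 478.0 kN/m
FS = 478.0 / 324.2 = 1.474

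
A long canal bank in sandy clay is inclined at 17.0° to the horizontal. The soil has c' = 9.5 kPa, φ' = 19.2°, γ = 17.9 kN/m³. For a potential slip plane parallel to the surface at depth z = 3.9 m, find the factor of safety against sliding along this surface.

FS = 1.63

For an infinite slope with a slip plane parallel to the surface (no pore pressure): FS = [c' + γz cos²β tanφ'] / [γz sinβ cosβ].
γz = 17.9·3.9 = 69.81 kN/m²
Numerator = 9.5 + 69.81·cos²17.0°·tan19.2° = 9.5 + 69.81·0.9145·0.3482 = 31.732 kPa
Denominator = 69.81·sin17.0°·cos17.0° = 69.81·0.2924·0.9563 = 19.519 kPa
FS = 31.732 / 19.519 = 1.626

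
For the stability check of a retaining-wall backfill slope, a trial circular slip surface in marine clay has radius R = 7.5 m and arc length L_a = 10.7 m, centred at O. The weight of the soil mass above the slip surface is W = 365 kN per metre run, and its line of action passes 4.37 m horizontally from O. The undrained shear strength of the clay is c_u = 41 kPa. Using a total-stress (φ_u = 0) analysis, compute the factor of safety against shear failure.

Taking moments about the centre O, the resisting moment is provided by the undrained shear strength acting along the arc:
M_R = c_u·L_a·R = 41·10.70·7.5 = 3290.2 kN·m/m
M_D = W·d = 365·4.37 = 1595.0 kN·m/m
FS = M_R / M_D = 3290.2 / 1595.0 = 2.063

FS = 2.06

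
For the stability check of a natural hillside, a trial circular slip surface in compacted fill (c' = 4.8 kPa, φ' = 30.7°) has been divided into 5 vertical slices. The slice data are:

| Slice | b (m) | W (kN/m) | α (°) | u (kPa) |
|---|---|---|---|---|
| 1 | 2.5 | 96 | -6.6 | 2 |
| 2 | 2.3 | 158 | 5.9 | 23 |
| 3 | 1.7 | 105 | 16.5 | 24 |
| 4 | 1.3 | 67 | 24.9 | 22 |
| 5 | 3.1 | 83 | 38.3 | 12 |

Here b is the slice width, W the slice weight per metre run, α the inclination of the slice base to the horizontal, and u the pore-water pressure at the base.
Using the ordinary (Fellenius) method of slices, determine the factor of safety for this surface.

Ordinary method of slices: FS = Σ[c'·Δl_i + (W_i cosα_i − u_i·Δl_i)·tanφ'] / Σ W_i sinα_i, with Δl_i = b_i / cosα_i.
Slice 1: Δl = 2.5/cos(-6.6°) = 2.517 m; N'_1 = 96·cos(-6.6°) − 2·2.517 = 90.3; c'Δl = 12.08; W sinα = -11.0
Slice 2: Δl = 2.3/cos5.9° = 2.312 m; N'_2 = 158·cos5.9° − 23·2.312 = 104.0; c'Δl = 11.10; W sinα = 16.2
Slice 3: Δl = 1.7/cos16.5° = 1.773 m; N'_3 = 105·cos16.5° − 24·1.773 = 58.1; c'Δl = 8.51; W sinα = 29.8
Slice 4: Δl = 1.3/cos24.9° = 1.433 m; N'_4 = 67·cos24.9° − 22·1.433 = 29.2; c'Δl = 6.88; W sinα = 28.2
Slice 5: Δl = 3.1/cos38.3° = 3.950 m; N'_5 = 83·cos38.3° − 12·3.950 = 17.7; c'Δl = 18.96; W sinα = 51.4
Σc'Δl = 57.5 kN/m; ΣN' = 299.4 kN/m; ΣW sinα = 114.7 kN/m
Resisting = 57.5 + 299.4·tan30.7° = 57.5 + 177.8 = 235.3 kN/m
FS = 235.3 / 114.7 = 2.052

FS = 2.05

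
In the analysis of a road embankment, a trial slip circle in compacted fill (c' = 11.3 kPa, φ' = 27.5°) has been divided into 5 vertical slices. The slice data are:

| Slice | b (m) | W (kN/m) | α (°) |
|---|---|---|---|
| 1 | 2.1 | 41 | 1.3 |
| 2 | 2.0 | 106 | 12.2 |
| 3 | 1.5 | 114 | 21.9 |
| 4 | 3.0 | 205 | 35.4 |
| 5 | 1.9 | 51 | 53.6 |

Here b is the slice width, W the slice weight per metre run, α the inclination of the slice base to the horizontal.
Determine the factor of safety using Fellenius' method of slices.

FS = 1.67

Ordinary method of slices: FS = Σ[c'·Δl_i + (W_i cosα_i)·tanφ'] / Σ W_i sinα_i, with Δl_i = b_i / cosα_i.
Slice 1: Δl = 2.1/cos1.3° = 2.101 m; N'_1 = 41·cos1.3° = 41.0; c'Δl = 23.74; W sinα = 0.9
Slice 2: Δl = 2.0/cos12.2° = 2.046 m; N'_2 = 106·cos12.2° = 103.6; c'Δl = 23.12; W sinα = 22.4
Slice 3: Δl = 1.5/cos21.9° = 1.617 m; N'_3 = 114·cos21.9° = 105.8; c'Δl = 18.27; W sinα = 42.5
Slice 4: Δl = 3.0/cos35.4° = 3.680 m; N'_4 = 205·cos35.4° = 167.1; c'Δl = 41.59; W sinα = 118.8
Slice 5: Δl = 1.9/cos53.6° = 3.202 m; N'_5 = 51·cos53.6° = 30.3; c'Δl = 36.18; W sinα = 41.0
Σc'Δl = 142.9 kN/m; ΣN' = 447.7 kN/m; ΣW sinα = 225.7 kN/m
Resisting = 142.9 + 447.7·tan27.5° = 142.9 + 233.1 = 376.0 kN/m
FS = 376.0 / 225.7 = 1.666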